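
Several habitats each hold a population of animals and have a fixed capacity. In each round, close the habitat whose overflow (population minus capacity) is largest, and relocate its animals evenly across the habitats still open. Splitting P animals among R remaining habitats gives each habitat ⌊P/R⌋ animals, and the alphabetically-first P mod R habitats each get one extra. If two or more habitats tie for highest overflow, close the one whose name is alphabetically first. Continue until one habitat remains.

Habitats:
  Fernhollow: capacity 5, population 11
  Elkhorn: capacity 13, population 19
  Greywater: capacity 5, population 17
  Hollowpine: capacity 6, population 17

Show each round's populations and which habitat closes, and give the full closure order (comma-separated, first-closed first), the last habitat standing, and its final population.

Closure order: Greywater, Hollowpine, Elkhorn
Last habitat: Fernhollow with 64 animals

Round 1: Elkhorn=19 Fernhollow=11 Greywater=17 Hollowpine=17 → close Greywater (overflow 12)
  17÷3 = 5 each, +1 to first 2
Round 2: Elkhorn=25 Fernhollow=17 Hollowpine=22 → close Hollowpine (overflow 16)
  22÷2 = 11 each, +1 to first 0
Round 3: Elkhorn=36 Fernhollow=28 → close Elkhorn (overflow 23)
  36÷1 = 36 each, +1 to first 0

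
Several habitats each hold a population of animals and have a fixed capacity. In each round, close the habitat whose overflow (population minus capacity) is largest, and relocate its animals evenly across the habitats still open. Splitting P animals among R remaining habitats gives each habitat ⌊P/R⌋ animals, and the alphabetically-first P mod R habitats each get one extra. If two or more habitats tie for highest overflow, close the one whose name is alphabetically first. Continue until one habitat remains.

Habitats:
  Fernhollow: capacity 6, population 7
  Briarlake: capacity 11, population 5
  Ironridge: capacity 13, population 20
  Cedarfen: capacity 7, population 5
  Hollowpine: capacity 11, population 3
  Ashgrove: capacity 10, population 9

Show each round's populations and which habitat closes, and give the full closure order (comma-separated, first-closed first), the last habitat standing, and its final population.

Round 1: Ashgrove=9 Briarlake=5 Cedarfen=5 Fernhollow=7 Hollowpine=3 Ironridge=20 → close Ironridge (overflow 7)
  20÷5 = 4 each, +1 to first 0
Round 2: Ashgrove=13 Briarlake=9 Cedarfen=9 Fernhollow=11 Hollowpine=7 → close Fernhollow (overflow 5)
  11÷4 = 2 each, +1 to first 3
Round 3: Ashgrove=16 Briarlake=12 Cedarfen=12 Hollowpine=9 → close Ashgrove (overflow 6)
  16÷3 = 5 each, +1 to first 1
Round 4: Briarlake=18 Cedarfen=17 Hollowpine=14 → close Cedarfen (overflow 10)
  17÷2 = 8 each, +1 to first 1
Round 5: Briarlake=27 Hollowpine=22 → close Briarlake (overflow 16)
  27÷1 = 27 each, +1 to first 0

Closure order: Ironridge, Fernhollow, Ashgrove, Cedarfen, Briarlake
Last habitat: Hollowpine with 49 animals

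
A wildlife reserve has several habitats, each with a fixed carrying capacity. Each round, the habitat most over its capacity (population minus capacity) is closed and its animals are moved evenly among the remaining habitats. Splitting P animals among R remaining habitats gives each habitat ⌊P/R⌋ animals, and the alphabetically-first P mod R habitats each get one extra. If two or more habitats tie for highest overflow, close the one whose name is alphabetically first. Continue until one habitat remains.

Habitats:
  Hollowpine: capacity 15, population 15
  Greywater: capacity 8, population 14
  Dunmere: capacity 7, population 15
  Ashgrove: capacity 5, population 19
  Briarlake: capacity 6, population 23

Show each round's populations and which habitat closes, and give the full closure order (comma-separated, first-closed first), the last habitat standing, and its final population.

Closure order: Briarlake, Ashgrove, Dunmere, Greywater
Last habitat: Hollowpine with 86 animals

Round 1: Ashgrove=19 Briarlake=23 Dunmere=15 Greywater=14 Hollowpine=15 → close Briarlake (overflow 17)
  23÷4 = 5 each, +1 to first 3
Round 2: Ashgrove=25 Dunmere=21 Greywater=20 Hollowpine=20 → close Ashgrove (overflow 20)
  25÷3 = 8 each, +1 to first 1
Round 3: Dunmere=30 Greywater=28 Hollowpine=28 → close Dunmere (overflow 23)
  30÷2 = 15 each, +1 to first 0
Round 4: Greywater=43 Hollowpine=43 → close Greywater (overflow 35)
  43÷1 = 43 each, +1 to first 0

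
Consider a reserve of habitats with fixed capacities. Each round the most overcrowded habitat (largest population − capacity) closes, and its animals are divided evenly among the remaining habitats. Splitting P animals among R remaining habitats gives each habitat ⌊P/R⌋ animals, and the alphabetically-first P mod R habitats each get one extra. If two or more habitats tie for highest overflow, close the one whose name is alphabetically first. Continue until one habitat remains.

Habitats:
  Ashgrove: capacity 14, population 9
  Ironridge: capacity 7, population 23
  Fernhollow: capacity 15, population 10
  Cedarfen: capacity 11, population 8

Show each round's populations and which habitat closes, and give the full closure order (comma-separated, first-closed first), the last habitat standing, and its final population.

Round 1: Ashgrove=9 Cedarfen=8 Fernhollow=10 Ironridge=23 → close Ironridge (overflow 16)
  23÷3 = 7 each, +1 to first 2
Round 2: Ashgrove=17 Cedarfen=16 Fernhollow=17 → close Cedarfen (overflow 5)
  16÷2 = 8 each, +1 to first 0
Round 3: Ashgrove=25 Fernhollow=25 → close Ashgrove (overflow 11)
  25÷1 = 25 each, +1 to first 0

Closure order: Ironridge, Cedarfen, Ashgrove
Last habitat: Fernhollow with 50 animals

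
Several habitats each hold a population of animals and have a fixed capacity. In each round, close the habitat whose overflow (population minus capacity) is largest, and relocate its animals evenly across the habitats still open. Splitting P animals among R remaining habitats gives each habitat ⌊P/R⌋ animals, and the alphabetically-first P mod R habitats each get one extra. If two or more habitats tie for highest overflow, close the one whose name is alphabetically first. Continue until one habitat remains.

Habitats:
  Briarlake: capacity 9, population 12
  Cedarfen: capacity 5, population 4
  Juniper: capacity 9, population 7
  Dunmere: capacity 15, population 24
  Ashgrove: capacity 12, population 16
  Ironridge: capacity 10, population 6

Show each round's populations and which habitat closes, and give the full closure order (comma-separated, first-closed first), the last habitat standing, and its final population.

Closure order: Dunmere, Ashgrove, Briarlake, Cedarfen, Ironridge
Last habitat: Juniper with 69 animals

Round 1: Ashgrove=16 Briarlake=12 Cedarfen=4 Dunmere=24 Ironridge=6 Juniper=7 → close Dunmere (overflow 9)
  24÷5 = 4 each, +1 to first 4
Round 2: Ashgrove=21 Briarlake=17 Cedarfen=9 Ironridge=11 Juniper=11 → close Ashgrove (overflow 9)
  21÷4 = 5 each, +1 to first 1
Round 3: Briarlake=23 Cedarfen=14 Ironridge=16 Juniper=16 → close Briarlake (overflow 14)
  23÷3 = 7 each, +1 to first 2
Round 4: Cedarfen=22 Ironridge=24 Juniper=23 → close Cedarfen (overflow 17)
  22÷2 = 11 each, +1 to first 0
Round 5: Ironridge=35 Juniper=34 → close Ironridge (overflow 25)
  35÷1 = 35 each, +1 to first 0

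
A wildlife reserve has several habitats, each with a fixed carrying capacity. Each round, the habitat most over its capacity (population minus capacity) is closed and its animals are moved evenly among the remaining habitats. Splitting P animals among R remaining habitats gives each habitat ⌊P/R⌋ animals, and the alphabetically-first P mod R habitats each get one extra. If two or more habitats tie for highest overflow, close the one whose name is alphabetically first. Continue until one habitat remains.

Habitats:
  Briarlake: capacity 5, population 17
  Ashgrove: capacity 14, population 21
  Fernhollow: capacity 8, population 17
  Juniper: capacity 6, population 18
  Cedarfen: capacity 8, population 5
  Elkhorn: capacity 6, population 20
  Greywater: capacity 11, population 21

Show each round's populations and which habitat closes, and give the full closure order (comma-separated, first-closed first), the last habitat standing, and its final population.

Closure order: Elkhorn, Briarlake, Juniper, Ashgrove, Greywater, Fernhollow
Last habitat: Cedarfen with 119 animals

Round 1: Ashgrove=21 Briarlake=17 Cedarfen=5 Elkhorn=20 Fernhollow=17 Greywater=21 Juniper=18 → close Elkhorn (overflow 14)
  20÷6 = 3 each, +1 to first 2
Round 2: Ashgrove=25 Briarlake=21 Cedarfen=8 Fernhollow=20 Greywater=24 Juniper=21 → close Briarlake (overflow 16)
  21÷5 = 4 each, +1 to first 1
Round 3: Ashgrove=30 Cedarfen=12 Fernhollow=24 Greywater=28 Juniper=25 → close Juniper (overflow 19)
  25÷4 = 6 each, +1 to first 1
Round 4: Ashgrove=37 Cedarfen=18 Fernhollow=30 Greywater=34 → close Ashgrove (overflow 23)
  37÷3 = 12 each, +1 to first 1
Round 5: Cedarfen=31 Fernhollow=42 Greywater=46 → close Greywater (overflow 35)
  46÷2 = 23 each, +1 to first 0
Round 6: Cedarfen=54 Fernhollow=65 → close Fernhollow (overflow 57)
  65÷1 = 65 each, +1 to first 0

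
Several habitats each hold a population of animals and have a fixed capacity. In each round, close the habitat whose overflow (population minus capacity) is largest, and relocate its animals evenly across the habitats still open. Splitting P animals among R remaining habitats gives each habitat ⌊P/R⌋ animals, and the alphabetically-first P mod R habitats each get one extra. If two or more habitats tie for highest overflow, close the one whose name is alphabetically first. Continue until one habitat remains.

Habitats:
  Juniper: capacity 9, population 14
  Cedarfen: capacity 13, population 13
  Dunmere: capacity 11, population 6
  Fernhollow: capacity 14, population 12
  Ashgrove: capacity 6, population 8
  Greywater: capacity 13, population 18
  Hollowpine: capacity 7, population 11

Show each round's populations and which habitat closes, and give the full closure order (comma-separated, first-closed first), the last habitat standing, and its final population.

Closure order: Greywater, Juniper, Hollowpine, Ashgrove, Cedarfen, Fernhollow
Last habitat: Dunmere with 82 animals

Round 1: Ashgrove=8 Cedarfen=13 Dunmere=6 Fernhollow=12 Greywater=18 Hollowpine=11 Juniper=14 → close Greywater (overflow 5)
  18÷6 = 3 each, +1 to first 0
Round 2: Ashgrove=11 Cedarfen=16 Dunmere=9 Fernhollow=15 Hollowpine=14 Juniper=17 → close Juniper (overflow 8)
  17÷5 = 3 each, +1 to first 2
Round 3: Ashgrove=15 Cedarfen=20 Dunmere=12 Fernhollow=18 Hollowpine=17 → close Hollowpine (overflow 10)
  17÷4 = 4 each, +1 to first 1
Round 4: Ashgrove=20 Cedarfen=24 Dunmere=16 Fernhollow=22 → close Ashgrove (overflow 14)
  20÷3 = 6 each, +1 to first 2
Round 5: Cedarfen=31 Dunmere=23 Fernhollow=28 → close Cedarfen (overflow 18)
  31÷2 = 15 each, +1 to first 1
Round 6: Dunmere=39 Fernhollow=43 → close Fernhollow (overflow 29)
  43÷1 = 43 each, +1 to first 0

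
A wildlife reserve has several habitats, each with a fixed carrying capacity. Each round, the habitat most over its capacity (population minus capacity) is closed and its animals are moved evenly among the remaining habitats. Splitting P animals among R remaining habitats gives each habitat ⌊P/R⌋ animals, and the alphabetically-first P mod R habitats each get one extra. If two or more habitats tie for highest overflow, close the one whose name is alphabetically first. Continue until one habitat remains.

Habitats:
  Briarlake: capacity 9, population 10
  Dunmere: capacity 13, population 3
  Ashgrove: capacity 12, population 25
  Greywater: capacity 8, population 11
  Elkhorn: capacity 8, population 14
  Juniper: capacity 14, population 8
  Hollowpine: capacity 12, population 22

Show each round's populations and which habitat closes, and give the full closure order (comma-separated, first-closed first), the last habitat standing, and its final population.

Round 1: Ashgrove=25 Briarlake=10 Dunmere=3 Elkhorn=14 Greywater=11 Hollowpine=22 Juniper=8 → close Ashgrove (overflow 13)
  25÷6 = 4 each, +1 to first 1
Round 2: Briarlake=15 Dunmere=7 Elkhorn=18 Greywater=15 Hollowpine=26 Juniper=12 → close Hollowpine (overflow 14)
  26÷5 = 5 each, +1 to first 1
Round 3: Briarlake=21 Dunmere=12 Elkhorn=23 Greywater=20 Juniper=17 → close Elkhorn (overflow 15)
  23÷4 = 5 each, +1 to first 3
Round 4: Briarlake=27 Dunmere=18 Greywater=26 Juniper=22 → close Briarlake (overflow 18)
  27÷3 = 9 each, +1 to first 0
Round 5: Dunmere=27 Greywater=35 Juniper=31 → close Greywater (overflow 27)
  35÷2 = 17 each, +1 to first 1
Round 6: Dunmere=45 Juniper=48 → close Juniper (overflow 34)
  48÷1 = 48 each, +1 to first 0

Closure order: Ashgrove, Hollowpine, Elkhorn, Briarlake, Greywater, Juniper
Last habitat: Dunmere with 93 animals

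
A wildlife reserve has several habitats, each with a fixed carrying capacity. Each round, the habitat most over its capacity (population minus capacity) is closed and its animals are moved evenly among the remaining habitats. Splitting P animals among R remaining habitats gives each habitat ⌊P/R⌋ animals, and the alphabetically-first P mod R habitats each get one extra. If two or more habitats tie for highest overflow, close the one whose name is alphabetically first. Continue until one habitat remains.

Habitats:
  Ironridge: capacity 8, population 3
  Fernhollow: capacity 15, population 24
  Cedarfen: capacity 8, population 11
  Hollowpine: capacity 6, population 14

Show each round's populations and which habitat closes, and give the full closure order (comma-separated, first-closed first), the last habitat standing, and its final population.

Round 1: Cedarfen=11 Fernhollow=24 Hollowpine=14 Ironridge=3 → close Fernhollow (overflow 9)
  24÷3 = 8 each, +1 to first 0
Round 2: Cedarfen=19 Hollowpine=22 Ironridge=11 → close Hollowpine (overflow 16)
  22÷2 = 11 each, +1 to first 0
Round 3: Cedarfen=30 Ironridge=22 → close Cedarfen (overflow 22)
  30÷1 = 30 each, +1 to first 0

Closure order: Fernhollow, Hollowpine, Cedarfen
Last habitat: Ironridge with 52 animals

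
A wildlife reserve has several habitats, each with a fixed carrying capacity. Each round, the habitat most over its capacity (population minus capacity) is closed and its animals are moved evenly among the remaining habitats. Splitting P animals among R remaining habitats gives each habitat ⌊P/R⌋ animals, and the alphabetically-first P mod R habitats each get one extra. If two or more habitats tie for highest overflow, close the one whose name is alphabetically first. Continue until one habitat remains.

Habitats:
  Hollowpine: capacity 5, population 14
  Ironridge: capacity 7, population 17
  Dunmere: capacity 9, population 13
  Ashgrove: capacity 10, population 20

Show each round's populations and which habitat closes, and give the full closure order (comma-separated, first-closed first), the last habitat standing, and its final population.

Round 1: Ashgrove=20 Dunmere=13 Hollowpine=14 Ironridge=17 → close Ashgrove (overflow 10)
  20÷3 = 6 each, +1 to first 2
Round 2: Dunmere=20 Hollowpine=21 Ironridge=23 → close Hollowpine (overflow 16)
  21÷2 = 10 each, +1 to first 1
Round 3: Dunmere=31 Ironridge=33 → close Ironridge (overflow 26)
  33÷1 = 33 each, +1 to first 0

Closure order: Ashgrove, Hollowpine, Ironridge
Last habitat: Dunmere with 64 animals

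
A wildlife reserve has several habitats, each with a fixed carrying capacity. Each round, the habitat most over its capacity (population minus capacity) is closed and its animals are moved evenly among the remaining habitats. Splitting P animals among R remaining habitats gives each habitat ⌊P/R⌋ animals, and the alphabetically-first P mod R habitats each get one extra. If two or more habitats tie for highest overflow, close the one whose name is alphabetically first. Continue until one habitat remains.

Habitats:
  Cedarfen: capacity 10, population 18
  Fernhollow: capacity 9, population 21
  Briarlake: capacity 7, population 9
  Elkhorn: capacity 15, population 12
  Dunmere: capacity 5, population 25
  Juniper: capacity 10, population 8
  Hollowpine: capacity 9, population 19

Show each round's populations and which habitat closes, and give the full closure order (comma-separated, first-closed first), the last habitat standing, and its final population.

Round 1: Briarlake=9 Cedarfen=18 Dunmere=25 Elkhorn=12 Fernhollow=21 Hollowpine=19 Juniper=8 → close Dunmere (overflow 20)
  25÷6 = 4 each, +1 to first 1
Round 2: Briarlake=14 Cedarfen=22 Elkhorn=16 Fernhollow=25 Hollowpine=23 Juniper=12 → close Fernhollow (overflow 16)
  25÷5 = 5 each, +1 to first 0
Round 3: Briarlake=19 Cedarfen=27 Elkhorn=21 Hollowpine=28 Juniper=17 → close Hollowpine (overflow 19)
  28÷4 = 7 each, +1 to first 0
Round 4: Briarlake=26 Cedarfen=34 Elkhorn=28 Juniper=24 → close Cedarfen (overflow 24)
  34÷3 = 11 each, +1 to first 1
Round 5: Briarlake=38 Elkhorn=39 Juniper=35 → close Briarlake (overflow 31)
  38÷2 = 19 each, +1 to first 0
Round 6: Elkhorn=58 Juniper=54 → close Juniper (overflow 44)
  54÷1 = 54 each, +1 to first 0

Closure order: Dunmere, Fernhollow, Hollowpine, Cedarfen, Briarlake, Juniper
Last habitat: Elkhorn with 112 animals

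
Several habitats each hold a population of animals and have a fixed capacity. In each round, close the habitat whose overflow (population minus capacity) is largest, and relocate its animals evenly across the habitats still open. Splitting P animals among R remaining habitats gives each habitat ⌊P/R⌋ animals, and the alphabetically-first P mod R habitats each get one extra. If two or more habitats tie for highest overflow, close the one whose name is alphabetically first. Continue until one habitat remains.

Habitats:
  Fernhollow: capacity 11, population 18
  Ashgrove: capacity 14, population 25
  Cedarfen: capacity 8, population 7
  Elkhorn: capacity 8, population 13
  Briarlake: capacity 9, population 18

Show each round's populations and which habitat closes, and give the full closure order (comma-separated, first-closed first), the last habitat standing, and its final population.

Round 1: Ashgrove=25 Briarlake=18 Cedarfen=7 Elkhorn=13 Fernhollow=18 → close Ashgrove (overflow 11)
  25÷4 = 6 each, +1 to first 1
Round 2: Briarlake=25 Cedarfen=13 Elkhorn=19 Fernhollow=24 → close Briarlake (overflow 16)
  25÷3 = 8 each, +1 to first 1
Round 3: Cedarfen=22 Elkhorn=27 Fernhollow=32 → close Fernhollow (overflow 21)
  32÷2 = 16 each, +1 to first 0
Round 4: Cedarfen=38 Elkhorn=43 → close Elkhorn (overflow 35)
  43÷1 = 43 each, +1 to first 0

Closure order: Ashgrove, Briarlake, Fernhollow, Elkhorn
Last habitat: Cedarfen with 81 animals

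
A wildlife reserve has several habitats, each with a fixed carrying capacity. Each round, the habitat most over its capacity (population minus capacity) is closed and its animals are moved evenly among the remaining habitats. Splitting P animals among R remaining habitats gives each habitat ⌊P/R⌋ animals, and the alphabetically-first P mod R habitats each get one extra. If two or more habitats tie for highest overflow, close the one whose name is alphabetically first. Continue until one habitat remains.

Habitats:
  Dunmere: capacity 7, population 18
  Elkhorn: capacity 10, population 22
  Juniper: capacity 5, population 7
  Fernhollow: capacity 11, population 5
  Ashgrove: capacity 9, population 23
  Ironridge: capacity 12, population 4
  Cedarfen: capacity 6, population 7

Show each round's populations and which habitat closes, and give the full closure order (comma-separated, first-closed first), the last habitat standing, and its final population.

Closure order: Ashgrove, Elkhorn, Dunmere, Cedarfen, Juniper, Fernhollow
Last habitat: Ironridge with 86 animals

Round 1: Ashgrove=23 Cedarfen=7 Dunmere=18 Elkhorn=22 Fernhollow=5 Ironridge=4 Juniper=7 → close Ashgrove (overflow 14)
  23÷6 = 3 each, +1 to first 5
Round 2: Cedarfen=11 Dunmere=22 Elkhorn=26 Fernhollow=9 Ironridge=8 Juniper=10 → close Elkhorn (overflow 16)
  26÷5 = 5 each, +1 to first 1
Round 3: Cedarfen=17 Dunmere=27 Fernhollow=14 Ironridge=13 Juniper=15 → close Dunmere (overflow 20)
  27÷4 = 6 each, +1 to first 3
Round 4: Cedarfen=24 Fernhollow=21 Ironridge=20 Juniper=21 → close Cedarfen (overflow 18)
  24÷3 = 8 each, +1 to first 0
Round 5: Fernhollow=29 Ironridge=28 Juniper=29 → close Juniper (overflow 24)
  29÷2 = 14 each, +1 to first 1
Round 6: Fernhollow=44 Ironridge=42 → close Fernhollow (overflow 33)
  44÷1 = 44 each, +1 to first 0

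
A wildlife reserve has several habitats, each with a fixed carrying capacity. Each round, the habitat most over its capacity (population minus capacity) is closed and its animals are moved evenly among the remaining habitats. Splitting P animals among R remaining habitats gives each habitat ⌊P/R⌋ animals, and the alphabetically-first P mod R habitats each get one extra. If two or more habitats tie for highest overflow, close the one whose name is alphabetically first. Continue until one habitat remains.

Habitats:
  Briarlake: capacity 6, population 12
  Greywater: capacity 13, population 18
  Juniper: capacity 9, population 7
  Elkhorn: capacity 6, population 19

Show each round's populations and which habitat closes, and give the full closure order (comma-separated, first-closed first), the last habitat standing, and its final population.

Round 1: Briarlake=12 Elkhorn=19 Greywater=18 Juniper=7 → close Elkhorn (overflow 13)
  19÷3 = 6 each, +1 to first 1
Round 2: Briarlake=19 Greywater=24 Juniper=13 → close Briarlake (overflow 13)
  19÷2 = 9 each, +1 to first 1
Round 3: Greywater=34 Juniper=22 → close Greywater (overflow 21)
  34÷1 = 34 each, +1 to first 0

Closure order: Elkhorn, Briarlake, Greywater
Last habitat: Juniper with 56 animals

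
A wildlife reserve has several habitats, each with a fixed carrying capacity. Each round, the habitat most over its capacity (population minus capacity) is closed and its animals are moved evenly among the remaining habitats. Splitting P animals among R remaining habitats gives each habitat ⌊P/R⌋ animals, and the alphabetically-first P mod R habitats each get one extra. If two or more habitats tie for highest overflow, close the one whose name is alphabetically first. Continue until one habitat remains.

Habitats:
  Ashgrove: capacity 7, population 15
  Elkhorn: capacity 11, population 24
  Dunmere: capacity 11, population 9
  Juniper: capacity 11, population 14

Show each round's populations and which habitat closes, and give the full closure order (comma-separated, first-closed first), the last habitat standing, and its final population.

Closure order: Elkhorn, Ashgrove, Juniper
Last habitat: Dunmere with 62 animals

Round 1: Ashgrove=15 Dunmere=9 Elkhorn=24 Juniper=14 → close Elkhorn (overflow 13)
  24÷3 = 8 each, +1 to first 0
Round 2: Ashgrove=23 Dunmere=17 Juniper=22 → close Ashgrove (overflow 16)
  23÷2 = 11 each, +1 to first 1
Round 3: Dunmere=29 Juniper=33 → close Juniper (overflow 22)
  33÷1 = 33 each, +1 to first 0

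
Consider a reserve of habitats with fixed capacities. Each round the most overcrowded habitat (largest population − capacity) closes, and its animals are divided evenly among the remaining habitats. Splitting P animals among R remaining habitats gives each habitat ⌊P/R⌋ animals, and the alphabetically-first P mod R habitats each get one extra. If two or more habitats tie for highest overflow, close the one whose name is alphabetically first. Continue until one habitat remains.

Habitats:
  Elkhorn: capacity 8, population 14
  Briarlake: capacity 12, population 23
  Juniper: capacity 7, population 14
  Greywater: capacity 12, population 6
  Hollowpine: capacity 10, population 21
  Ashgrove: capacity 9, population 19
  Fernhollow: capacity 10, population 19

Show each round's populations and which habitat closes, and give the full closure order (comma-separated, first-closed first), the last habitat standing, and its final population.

Closure order: Briarlake, Hollowpine, Ashgrove, Fernhollow, Elkhorn, Juniper
Last habitat: Greywater with 116 animals

Round 1: Ashgrove=19 Briarlake=23 Elkhorn=14 Fernhollow=19 Greywater=6 Hollowpine=21 Juniper=14 → close Briarlake (overflow 11)
  23÷6 = 3 each, +1 to first 5
Round 2: Ashgrove=23 Elkhorn=18 Fernhollow=23 Greywater=10 Hollowpine=25 Juniper=17 → close Hollowpine (overflow 15)
  25÷5 = 5 each, +1 to first 0
Round 3: Ashgrove=28 Elkhorn=23 Fernhollow=28 Greywater=15 Juniper=22 → close Ashgrove (overflow 19)
  28÷4 = 7 each, +1 to first 0
Round 4: Elkhorn=30 Fernhollow=35 Greywater=22 Juniper=29 → close Fernhollow (overflow 25)
  35÷3 = 11 each, +1 to first 2
Round 5: Elkhorn=42 Greywater=34 Juniper=40 → close Elkhorn (overflow 34)
  42÷2 = 21 each, +1 to first 0
Round 6: Greywater=55 Juniper=61 → close Juniper (overflow 54)
  61÷1 = 61 each, +1 to first 0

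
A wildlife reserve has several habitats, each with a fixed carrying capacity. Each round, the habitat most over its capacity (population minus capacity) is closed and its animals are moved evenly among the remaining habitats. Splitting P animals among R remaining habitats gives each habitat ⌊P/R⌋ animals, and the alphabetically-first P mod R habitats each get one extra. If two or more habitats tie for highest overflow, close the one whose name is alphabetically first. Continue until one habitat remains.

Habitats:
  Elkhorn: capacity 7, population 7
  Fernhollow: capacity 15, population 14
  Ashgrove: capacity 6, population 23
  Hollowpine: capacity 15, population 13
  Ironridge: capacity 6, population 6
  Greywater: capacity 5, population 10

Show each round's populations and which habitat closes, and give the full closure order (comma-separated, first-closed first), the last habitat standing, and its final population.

Closure order: Ashgrove, Greywater, Elkhorn, Fernhollow, Hollowpine
Last habitat: Ironridge with 73 animals

Round 1: Ashgrove=23 Elkhorn=7 Fernhollow=14 Greywater=10 Hollowpine=13 Ironridge=6 → close Ashgrove (overflow 17)
  23÷5 = 4 each, +1 to first 3
Round 2: Elkhorn=12 Fernhollow=19 Greywater=15 Hollowpine=17 Ironridge=10 → close Greywater (overflow 10)
  15÷4 = 3 each, +1 to first 3
Round 3: Elkhorn=16 Fernhollow=23 Hollowpine=21 Ironridge=13 → close Elkhorn (overflow 9)
  16÷3 = 5 each, +1 to first 1
Round 4: Fernhollow=29 Hollowpine=26 Ironridge=18 → close Fernhollow (overflow 14)
  29÷2 = 14 each, +1 to first 1
Round 5: Hollowpine=41 Ironridge=32 → close Hollowpine (overflow 26)
  41÷1 = 41 each, +1 to first 0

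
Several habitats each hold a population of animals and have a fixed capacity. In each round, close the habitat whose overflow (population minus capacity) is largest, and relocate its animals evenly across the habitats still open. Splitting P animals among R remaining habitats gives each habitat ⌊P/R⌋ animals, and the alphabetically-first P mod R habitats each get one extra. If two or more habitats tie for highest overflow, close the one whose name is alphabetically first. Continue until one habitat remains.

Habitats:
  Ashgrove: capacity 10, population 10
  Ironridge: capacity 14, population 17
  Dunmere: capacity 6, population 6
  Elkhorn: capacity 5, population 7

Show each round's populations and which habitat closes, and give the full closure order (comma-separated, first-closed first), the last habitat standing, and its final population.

Round 1: Ashgrove=10 Dunmere=6 Elkhorn=7 Ironridge=17 → close Ironridge (overflow 3)
  17÷3 = 5 each, +1 to first 2
Round 2: Ashgrove=16 Dunmere=12 Elkhorn=12 → close Elkhorn (overflow 7)
  12÷2 = 6 each, +1 to first 0
Round 3: Ashgrove=22 Dunmere=18 → close Ashgrove (overflow 12)
  22÷1 = 22 each, +1 to first 0

Closure order: Ironridge, Elkhorn, Ashgrove
Last habitat: Dunmere with 40 animals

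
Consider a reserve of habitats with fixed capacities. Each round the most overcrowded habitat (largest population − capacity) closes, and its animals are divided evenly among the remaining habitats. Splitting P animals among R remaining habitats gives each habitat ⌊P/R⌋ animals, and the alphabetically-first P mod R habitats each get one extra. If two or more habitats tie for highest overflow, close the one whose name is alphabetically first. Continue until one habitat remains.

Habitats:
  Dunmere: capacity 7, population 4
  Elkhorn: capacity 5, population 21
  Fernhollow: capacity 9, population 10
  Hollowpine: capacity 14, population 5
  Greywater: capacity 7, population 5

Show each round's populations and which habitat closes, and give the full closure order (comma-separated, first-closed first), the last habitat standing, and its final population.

Round 1: Dunmere=4 Elkhorn=21 Fernhollow=10 Greywater=5 Hollowpine=5 → close Elkhorn (overflow 16)
  21÷4 = 5 each, +1 to first 1
Round 2: Dunmere=10 Fernhollow=15 Greywater=10 Hollowpine=10 → close Fernhollow (overflow 6)
  15÷3 = 5 each, +1 to first 0
Round 3: Dunmere=15 Greywater=15 Hollowpine=15 → close Dunmere (overflow 8)
  15÷2 = 7 each, +1 to first 1
Round 4: Greywater=23 Hollowpine=22 → close Greywater (overflow 16)
  23÷1 = 23 each, +1 to first 0

Closure order: Elkhorn, Fernhollow, Dunmere, Greywater
Last habitat: Hollowpine with 45 animals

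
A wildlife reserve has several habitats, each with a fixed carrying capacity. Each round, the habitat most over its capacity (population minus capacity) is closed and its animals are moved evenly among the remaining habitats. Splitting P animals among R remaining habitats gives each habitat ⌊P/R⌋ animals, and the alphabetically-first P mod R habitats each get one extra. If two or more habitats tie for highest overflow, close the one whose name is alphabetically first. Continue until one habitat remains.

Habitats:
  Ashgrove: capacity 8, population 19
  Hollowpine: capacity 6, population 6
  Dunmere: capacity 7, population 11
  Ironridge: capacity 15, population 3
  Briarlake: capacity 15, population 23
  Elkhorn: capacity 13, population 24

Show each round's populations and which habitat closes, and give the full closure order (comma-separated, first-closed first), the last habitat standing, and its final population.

Closure order: Ashgrove, Elkhorn, Briarlake, Dunmere, Hollowpine
Last habitat: Ironridge with 86 animals

Round 1: Ashgrove=19 Briarlake=23 Dunmere=11 Elkhorn=24 Hollowpine=6 Ironridge=3 → close Ashgrove (overflow 11)
  19÷5 = 3 each, +1 to first 4
Round 2: Briarlake=27 Dunmere=15 Elkhorn=28 Hollowpine=10 Ironridge=6 → close Elkhorn (overflow 15)
  28÷4 = 7 each, +1 to first 0
Round 3: Briarlake=34 Dunmere=22 Hollowpine=17 Ironridge=13 → close Briarlake (overflow 19)
  34÷3 = 11 each, +1 to first 1
Round 4: Dunmere=34 Hollowpine=28 Ironridge=24 → close Dunmere (overflow 27)
  34÷2 = 17 each, +1 to first 0
Round 5: Hollowpine=45 Ironridge=41 → close Hollowpine (overflow 39)
  45÷1 = 45 each, +1 to first 0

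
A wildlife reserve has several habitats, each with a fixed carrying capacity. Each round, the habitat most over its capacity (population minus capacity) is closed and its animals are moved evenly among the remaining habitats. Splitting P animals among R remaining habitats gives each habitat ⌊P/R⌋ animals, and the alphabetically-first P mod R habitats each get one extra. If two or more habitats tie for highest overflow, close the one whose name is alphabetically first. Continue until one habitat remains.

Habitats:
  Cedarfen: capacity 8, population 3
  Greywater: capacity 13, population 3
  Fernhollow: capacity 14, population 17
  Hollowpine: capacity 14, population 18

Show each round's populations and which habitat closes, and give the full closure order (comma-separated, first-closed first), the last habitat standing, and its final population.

Round 1: Cedarfen=3 Fernhollow=17 Greywater=3 Hollowpine=18 → close Hollowpine (overflow 4)
  18÷3 = 6 each, +1 to first 0
Round 2: Cedarfen=9 Fernhollow=23 Greywater=9 → close Fernhollow (overflow 9)
  23÷2 = 11 each, +1 to first 1
Round 3: Cedarfen=21 Greywater=20 → close Cedarfen (overflow 13)
  21÷1 = 21 each, +1 to first 0

Closure order: Hollowpine, Fernhollow, Cedarfen
Last habitat: Greywater with 41 animals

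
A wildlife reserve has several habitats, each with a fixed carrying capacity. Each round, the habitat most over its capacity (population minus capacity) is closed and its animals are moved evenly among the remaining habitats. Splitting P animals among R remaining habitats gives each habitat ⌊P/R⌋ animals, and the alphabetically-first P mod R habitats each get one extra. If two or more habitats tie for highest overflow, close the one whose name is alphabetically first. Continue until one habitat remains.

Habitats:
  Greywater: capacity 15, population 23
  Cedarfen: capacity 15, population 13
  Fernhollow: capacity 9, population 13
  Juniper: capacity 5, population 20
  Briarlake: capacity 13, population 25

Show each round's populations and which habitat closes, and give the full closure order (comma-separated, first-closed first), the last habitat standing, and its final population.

Closure order: Juniper, Briarlake, Greywater, Fernhollow
Last habitat: Cedarfen with 94 animals

Round 1: Briarlake=25 Cedarfen=13 Fernhollow=13 Greywater=23 Juniper=20 → close Juniper (overflow 15)
  20÷4 = 5 each, +1 to first 0
Round 2: Briarlake=30 Cedarfen=18 Fernhollow=18 Greywater=28 → close Briarlake (overflow 17)
  30÷3 = 10 each, +1 to first 0
Round 3: Cedarfen=28 Fernhollow=28 Greywater=38 → close Greywater (overflow 23)
  38÷2 = 19 each, +1 to first 0
Round 4: Cedarfen=47 Fernhollow=47 → close Fernhollow (overflow 38)
  47÷1 = 47 each, +1 to first 0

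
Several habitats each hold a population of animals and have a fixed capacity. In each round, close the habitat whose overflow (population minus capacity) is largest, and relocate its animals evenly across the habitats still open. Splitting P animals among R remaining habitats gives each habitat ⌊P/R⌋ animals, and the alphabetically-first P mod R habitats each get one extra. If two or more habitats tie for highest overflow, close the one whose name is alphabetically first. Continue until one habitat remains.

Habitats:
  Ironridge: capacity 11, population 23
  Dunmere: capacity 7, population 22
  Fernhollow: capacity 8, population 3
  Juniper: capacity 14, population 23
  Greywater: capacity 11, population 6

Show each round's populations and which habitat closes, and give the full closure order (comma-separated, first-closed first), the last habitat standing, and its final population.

Closure order: Dunmere, Ironridge, Juniper, Fernhollow
Last habitat: Greywater with 77 animals

Round 1: Dunmere=22 Fernhollow=3 Greywater=6 Ironridge=23 Juniper=23 → close Dunmere (overflow 15)
  22÷4 = 5 each, +1 to first 2
Round 2: Fernhollow=9 Greywater=12 Ironridge=28 Juniper=28 → close Ironridge (overflow 17)
  28÷3 = 9 each, +1 to first 1
Round 3: Fernhollow=19 Greywater=21 Juniper=37 → close Juniper (overflow 23)
  37÷2 = 18 each, +1 to first 1
Round 4: Fernhollow=38 Greywater=39 → close Fernhollow (overflow 30)
  38÷1 = 38 each, +1 to first 0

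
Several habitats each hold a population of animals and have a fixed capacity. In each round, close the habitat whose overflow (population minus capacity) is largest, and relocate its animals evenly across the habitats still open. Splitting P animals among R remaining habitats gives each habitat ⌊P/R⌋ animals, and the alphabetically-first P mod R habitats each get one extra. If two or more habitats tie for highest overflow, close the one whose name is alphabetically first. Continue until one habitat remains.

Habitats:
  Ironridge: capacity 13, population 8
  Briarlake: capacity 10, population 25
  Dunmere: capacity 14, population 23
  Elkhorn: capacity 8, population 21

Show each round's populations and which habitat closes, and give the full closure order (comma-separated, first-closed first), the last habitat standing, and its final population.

Round 1: Briarlake=25 Dunmere=23 Elkhorn=21 Ironridge=8 → close Briarlake (overflow 15)
  25÷3 = 8 each, +1 to first 1
Round 2: Dunmere=32 Elkhorn=29 Ironridge=16 → close Elkhorn (overflow 21)
  29÷2 = 14 each, +1 to first 1
Round 3: Dunmere=47 Ironridge=30 → close Dunmere (overflow 33)
  47÷1 = 47 each, +1 to first 0

Closure order: Briarlake, Elkhorn, Dunmere
Last habitat: Ironridge with 77 animals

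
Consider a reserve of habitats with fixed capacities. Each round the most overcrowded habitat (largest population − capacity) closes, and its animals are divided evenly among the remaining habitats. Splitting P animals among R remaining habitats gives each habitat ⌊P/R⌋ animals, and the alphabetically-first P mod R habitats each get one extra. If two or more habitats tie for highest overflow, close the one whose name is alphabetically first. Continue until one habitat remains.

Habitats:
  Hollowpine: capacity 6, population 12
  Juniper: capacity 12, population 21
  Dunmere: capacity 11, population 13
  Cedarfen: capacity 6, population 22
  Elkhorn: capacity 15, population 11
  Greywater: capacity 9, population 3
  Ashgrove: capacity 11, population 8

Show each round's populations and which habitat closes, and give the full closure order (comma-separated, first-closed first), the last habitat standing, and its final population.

Closure order: Cedarfen, Juniper, Hollowpine, Dunmere, Ashgrove, Elkhorn
Last habitat: Greywater with 90 animals

Round 1: Ashgrove=8 Cedarfen=22 Dunmere=13 Elkhorn=11 Greywater=3 Hollowpine=12 Juniper=21 → close Cedarfen (overflow 16)
  22÷6 = 3 each, +1 to first 4
Round 2: Ashgrove=12 Dunmere=17 Elkhorn=15 Greywater=7 Hollowpine=15 Juniper=24 → close Juniper (overflow 12)
  24÷5 = 4 each, +1 to first 4
Round 3: Ashgrove=17 Dunmere=22 Elkhorn=20 Greywater=12 Hollowpine=19 → close Hollowpine (overflow 13)
  19÷4 = 4 each, +1 to first 3
Round 4: Ashgrove=22 Dunmere=27 Elkhorn=25 Greywater=16 → close Dunmere (overflow 16)
  27÷3 = 9 each, +1 to first 0
Round 5: Ashgrove=31 Elkhorn=34 Greywater=25 → close Ashgrove (overflow 20)
  31÷2 = 15 each, +1 to first 1
Round 6: Elkhorn=50 Greywater=40 → close Elkhorn (overflow 35)
  50÷1 = 50 each, +1 to first 0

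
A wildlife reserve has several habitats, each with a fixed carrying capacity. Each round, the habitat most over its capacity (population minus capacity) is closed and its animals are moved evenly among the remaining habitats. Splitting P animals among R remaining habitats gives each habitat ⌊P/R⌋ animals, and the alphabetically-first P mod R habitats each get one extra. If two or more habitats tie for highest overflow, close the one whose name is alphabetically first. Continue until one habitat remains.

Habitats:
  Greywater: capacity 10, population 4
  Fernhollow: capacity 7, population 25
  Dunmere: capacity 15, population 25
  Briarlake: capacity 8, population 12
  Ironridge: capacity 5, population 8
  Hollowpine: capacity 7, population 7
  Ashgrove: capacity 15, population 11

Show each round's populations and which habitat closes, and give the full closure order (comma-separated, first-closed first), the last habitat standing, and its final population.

Closure order: Fernhollow, Dunmere, Briarlake, Ironridge, Hollowpine, Ashgrove
Last habitat: Greywater with 92 animals

Round 1: Ashgrove=11 Briarlake=12 Dunmere=25 Fernhollow=25 Greywater=4 Hollowpine=7 Ironridge=8 → close Fernhollow (overflow 18)
  25÷6 = 4 each, +1 to first 1
Round 2: Ashgrove=16 Briarlake=16 Dunmere=29 Greywater=8 Hollowpine=11 Ironridge=12 → close Dunmere (overflow 14)
  29÷5 = 5 each, +1 to first 4
Round 3: Ashgrove=22 Briarlake=22 Greywater=14 Hollowpine=17 Ironridge=17 → close Briarlake (overflow 14)
  22÷4 = 5 each, +1 to first 2
Round 4: Ashgrove=28 Greywater=20 Hollowpine=22 Ironridge=22 → close Ironridge (overflow 17)
  22÷3 = 7 each, +1 to first 1
Round 5: Ashgrove=36 Greywater=27 Hollowpine=29 → close Hollowpine (overflow 22)
  29÷2 = 14 each, +1 to first 1
Round 6: Ashgrove=51 Greywater=41 → close Ashgrove (overflow 36)
  51÷1 = 51 each, +1 to first 0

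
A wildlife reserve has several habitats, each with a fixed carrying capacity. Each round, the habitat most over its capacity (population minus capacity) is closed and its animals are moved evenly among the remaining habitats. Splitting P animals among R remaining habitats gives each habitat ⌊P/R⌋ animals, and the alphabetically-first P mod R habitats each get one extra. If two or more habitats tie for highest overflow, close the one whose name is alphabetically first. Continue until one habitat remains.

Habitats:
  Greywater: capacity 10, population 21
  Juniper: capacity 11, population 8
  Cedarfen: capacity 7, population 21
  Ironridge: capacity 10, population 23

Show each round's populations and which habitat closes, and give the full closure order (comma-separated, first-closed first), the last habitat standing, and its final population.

Round 1: Cedarfen=21 Greywater=21 Ironridge=23 Juniper=8 → close Cedarfen (overflow 14)
  21÷3 = 7 each, +1 to first 0
Round 2: Greywater=28 Ironridge=30 Juniper=15 → close Ironridge (overflow 20)
  30÷2 = 15 each, +1 to first 0
Round 3: Greywater=43 Juniper=30 → close Greywater (overflow 33)
  43÷1 = 43 each, +1 to first 0

Closure order: Cedarfen, Ironridge, Greywater
Last habitat: Juniper with 73 animals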